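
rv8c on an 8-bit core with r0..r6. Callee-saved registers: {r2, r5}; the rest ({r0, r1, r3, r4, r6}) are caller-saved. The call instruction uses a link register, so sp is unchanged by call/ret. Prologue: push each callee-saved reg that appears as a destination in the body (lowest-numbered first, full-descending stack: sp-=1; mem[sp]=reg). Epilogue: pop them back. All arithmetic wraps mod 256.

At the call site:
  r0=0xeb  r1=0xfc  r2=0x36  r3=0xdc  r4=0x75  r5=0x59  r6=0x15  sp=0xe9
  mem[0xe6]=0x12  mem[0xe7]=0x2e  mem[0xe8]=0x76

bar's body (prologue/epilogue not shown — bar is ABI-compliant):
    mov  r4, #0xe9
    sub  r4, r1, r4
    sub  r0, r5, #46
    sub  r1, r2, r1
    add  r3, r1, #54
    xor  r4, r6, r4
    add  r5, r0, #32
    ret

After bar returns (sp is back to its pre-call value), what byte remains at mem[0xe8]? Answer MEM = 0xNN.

prologue: push r5 → mem[0xe8]=0x59, sp=0xe8
body[0] mov  r4, #0xe9 → r4=0xe9
body[1] sub  r4, r1, r4 → r4=0x13
body[2] sub  r0, r5, #46 → r0=0x2b
body[3] sub  r1, r2, r1 → r1=0x3a
body[4] add  r3, r1, #54 → r3=0x70
body[5] xor  r4, r6, r4 → r4=0x06
body[6] add  r5, r0, #32 → r5=0x4b
epilogue: pop r5=0x59, sp=0xe9
prologue pushed ['r5'] at ['0xe8']

MEM = 0x59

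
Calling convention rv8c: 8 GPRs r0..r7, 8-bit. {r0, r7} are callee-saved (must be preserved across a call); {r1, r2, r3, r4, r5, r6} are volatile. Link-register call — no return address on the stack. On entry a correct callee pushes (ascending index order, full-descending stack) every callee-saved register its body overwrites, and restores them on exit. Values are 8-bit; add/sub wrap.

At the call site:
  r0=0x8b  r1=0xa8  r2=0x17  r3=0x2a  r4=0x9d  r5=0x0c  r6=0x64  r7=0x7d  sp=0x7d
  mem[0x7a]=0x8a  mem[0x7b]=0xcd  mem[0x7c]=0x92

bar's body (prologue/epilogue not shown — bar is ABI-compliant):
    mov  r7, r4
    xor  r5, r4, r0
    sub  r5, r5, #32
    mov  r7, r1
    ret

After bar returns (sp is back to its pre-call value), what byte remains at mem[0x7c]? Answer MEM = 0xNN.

MEM = 0x7d

prologue: push r7 → mem[0x7c]=0x7d, sp=0x7c
body[0] mov  r7, r4 → r7=0x9d
body[1] xor  r5, r4, r0 → r5=0x16
body[2] sub  r5, r5, #32 → r5=0xf6
body[3] mov  r7, r1 → r7=0xa8
epilogue: pop r7=0x7d, sp=0x7d
prologue pushed ['r7'] at ['0x7c']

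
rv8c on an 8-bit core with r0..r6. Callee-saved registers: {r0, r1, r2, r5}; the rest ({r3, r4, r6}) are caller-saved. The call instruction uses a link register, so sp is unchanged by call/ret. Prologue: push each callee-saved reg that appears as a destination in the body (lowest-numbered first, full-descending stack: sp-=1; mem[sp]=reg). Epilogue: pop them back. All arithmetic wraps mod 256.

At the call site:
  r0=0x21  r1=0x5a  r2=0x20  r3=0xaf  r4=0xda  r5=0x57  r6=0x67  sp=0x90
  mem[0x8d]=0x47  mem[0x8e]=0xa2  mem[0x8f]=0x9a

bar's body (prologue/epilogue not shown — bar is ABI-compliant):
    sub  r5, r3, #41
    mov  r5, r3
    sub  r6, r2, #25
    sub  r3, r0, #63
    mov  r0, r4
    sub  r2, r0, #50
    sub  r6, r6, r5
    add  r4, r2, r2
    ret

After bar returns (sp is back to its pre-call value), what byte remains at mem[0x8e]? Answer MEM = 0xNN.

prologue: push r0 → mem[0x8f]=0x21, sp=0x8f
prologue: push r2 → mem[0x8e]=0x20, sp=0x8e
prologue: push r5 → mem[0x8d]=0x57, sp=0x8d
body[0] sub  r5, r3, #41 → r5=0x86
body[1] mov  r5, r3 → r5=0xaf
body[2] sub  r6, r2, #25 → r6=0x07
body[3] sub  r3, r0, #63 → r3=0xe2
body[4] mov  r0, r4 → r0=0xda
body[5] sub  r2, r0, #50 → r2=0xa8
body[6] sub  r6, r6, r5 → r6=0x58
body[7] add  r4, r2, r2 → r4=0x50
epilogue: pop r5=0x57, sp=0x8e
epilogue: pop r2=0x20, sp=0x8f
epilogue: pop r0=0x21, sp=0x90
prologue pushed ['r0', 'r2', 'r5'] at ['0x8f', '0x8e', '0x8d']

MEM = 0x20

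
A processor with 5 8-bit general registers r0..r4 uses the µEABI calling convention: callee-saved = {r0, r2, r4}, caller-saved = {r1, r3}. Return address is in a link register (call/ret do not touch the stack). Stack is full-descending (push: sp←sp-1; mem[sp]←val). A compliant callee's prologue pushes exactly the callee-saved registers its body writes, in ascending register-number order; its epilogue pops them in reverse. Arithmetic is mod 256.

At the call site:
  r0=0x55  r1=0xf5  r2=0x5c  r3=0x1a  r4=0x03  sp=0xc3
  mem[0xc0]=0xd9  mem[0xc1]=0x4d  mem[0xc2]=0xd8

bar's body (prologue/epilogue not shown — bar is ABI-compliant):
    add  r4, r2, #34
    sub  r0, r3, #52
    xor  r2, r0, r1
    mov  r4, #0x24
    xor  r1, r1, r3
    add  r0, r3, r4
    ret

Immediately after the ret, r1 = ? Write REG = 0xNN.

REG = 0xef

prologue: push r0 → mem[0xc2]=0x55, sp=0xc2
prologue: push r2 → mem[0xc1]=0x5c, sp=0xc1
prologue: push r4 → mem[0xc0]=0x03, sp=0xc0
body[0] add  r4, r2, #34 → r4=0x7e
body[1] sub  r0, r3, #52 → r0=0xe6
body[2] xor  r2, r0, r1 → r2=0x13
body[3] mov  r4, #0x24 → r4=0x24
body[4] xor  r1, r1, r3 → r1=0xef
body[5] add  r0, r3, r4 → r0=0x3e
epilogue: pop r4=0x03, sp=0xc1
epilogue: pop r2=0x5c, sp=0xc2
epilogue: pop r0=0x55, sp=0xc3
r1 is caller-saved → body value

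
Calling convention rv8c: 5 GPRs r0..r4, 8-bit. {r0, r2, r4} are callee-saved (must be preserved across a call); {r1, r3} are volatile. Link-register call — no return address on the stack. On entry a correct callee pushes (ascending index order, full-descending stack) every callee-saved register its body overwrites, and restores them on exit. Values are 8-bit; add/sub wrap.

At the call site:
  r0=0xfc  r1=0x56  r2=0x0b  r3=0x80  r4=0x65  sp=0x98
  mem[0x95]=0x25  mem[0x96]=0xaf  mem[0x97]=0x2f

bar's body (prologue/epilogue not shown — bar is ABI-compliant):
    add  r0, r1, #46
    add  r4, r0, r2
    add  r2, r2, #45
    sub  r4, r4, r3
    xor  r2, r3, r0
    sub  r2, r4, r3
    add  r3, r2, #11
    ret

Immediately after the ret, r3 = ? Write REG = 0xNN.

REG = 0x9a

prologue: push r0 → mem[0x97]=0xfc, sp=0x97
prologue: push r2 → mem[0x96]=0x0b, sp=0x96
prologue: push r4 → mem[0x95]=0x65, sp=0x95
body[0] add  r0, r1, #46 → r0=0x84
body[1] add  r4, r0, r2 → r4=0x8f
body[2] add  r2, r2, #45 → r2=0x38
body[3] sub  r4, r4, r3 → r4=0x0f
body[4] xor  r2, r3, r0 → r2=0x04
body[5] sub  r2, r4, r3 → r2=0x8f
body[6] add  r3, r2, #11 → r3=0x9a
epilogue: pop r4=0x65, sp=0x96
epilogue: pop r2=0x0b, sp=0x97
epilogue: pop r0=0xfc, sp=0x98
r3 is caller-saved → body value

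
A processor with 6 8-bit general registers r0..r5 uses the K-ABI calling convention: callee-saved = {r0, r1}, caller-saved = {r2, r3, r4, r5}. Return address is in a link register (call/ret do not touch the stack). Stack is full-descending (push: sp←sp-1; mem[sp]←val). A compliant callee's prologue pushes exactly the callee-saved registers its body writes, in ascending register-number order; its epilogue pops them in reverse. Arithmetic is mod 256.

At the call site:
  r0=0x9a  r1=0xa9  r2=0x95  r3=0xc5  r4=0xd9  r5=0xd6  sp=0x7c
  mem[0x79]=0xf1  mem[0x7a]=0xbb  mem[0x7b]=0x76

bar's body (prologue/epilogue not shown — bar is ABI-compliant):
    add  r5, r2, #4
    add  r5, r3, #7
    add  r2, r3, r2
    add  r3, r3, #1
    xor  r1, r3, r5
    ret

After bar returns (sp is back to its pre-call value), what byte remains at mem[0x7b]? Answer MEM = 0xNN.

prologue: push r1 → mem[0x7b]=0xa9, sp=0x7b
body[0] add  r5, r2, #4 → r5=0x99
body[1] add  r5, r3, #7 → r5=0xcc
body[2] add  r2, r3, r2 → r2=0x5a
body[3] add  r3, r3, #1 → r3=0xc6
body[4] xor  r1, r3, r5 → r1=0x0a
epilogue: pop r1=0xa9, sp=0x7c
prologue pushed ['r1'] at ['0x7b']

MEM = 0xa9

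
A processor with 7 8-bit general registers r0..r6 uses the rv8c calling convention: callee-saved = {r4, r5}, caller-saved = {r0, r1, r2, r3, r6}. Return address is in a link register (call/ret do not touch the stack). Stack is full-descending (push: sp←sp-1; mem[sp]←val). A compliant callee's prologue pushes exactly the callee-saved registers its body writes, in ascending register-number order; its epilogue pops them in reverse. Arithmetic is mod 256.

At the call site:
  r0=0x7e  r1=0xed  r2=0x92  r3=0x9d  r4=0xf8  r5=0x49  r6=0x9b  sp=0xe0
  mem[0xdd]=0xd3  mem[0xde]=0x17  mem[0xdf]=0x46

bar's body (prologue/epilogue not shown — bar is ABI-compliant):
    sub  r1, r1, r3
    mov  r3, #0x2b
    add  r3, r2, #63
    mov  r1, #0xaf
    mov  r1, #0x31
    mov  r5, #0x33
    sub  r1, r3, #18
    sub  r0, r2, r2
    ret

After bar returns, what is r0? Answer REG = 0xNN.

prologue: push r5 → mem[0xdf]=0x49, sp=0xdf
body[0] sub  r1, r1, r3 → r1=0x50
body[1] mov  r3, #0x2b → r3=0x2b
body[2] add  r3, r2, #63 → r3=0xd1
body[3] mov  r1, #0xaf → r1=0xaf
body[4] mov  r1, #0x31 → r1=0x31
body[5] mov  r5, #0x33 → r5=0x33
body[6] sub  r1, r3, #18 → r1=0xbf
body[7] sub  r0, r2, r2 → r0=0x00
epilogue: pop r5=0x49, sp=0xe0
r0 is caller-saved → body value

REG = 0x00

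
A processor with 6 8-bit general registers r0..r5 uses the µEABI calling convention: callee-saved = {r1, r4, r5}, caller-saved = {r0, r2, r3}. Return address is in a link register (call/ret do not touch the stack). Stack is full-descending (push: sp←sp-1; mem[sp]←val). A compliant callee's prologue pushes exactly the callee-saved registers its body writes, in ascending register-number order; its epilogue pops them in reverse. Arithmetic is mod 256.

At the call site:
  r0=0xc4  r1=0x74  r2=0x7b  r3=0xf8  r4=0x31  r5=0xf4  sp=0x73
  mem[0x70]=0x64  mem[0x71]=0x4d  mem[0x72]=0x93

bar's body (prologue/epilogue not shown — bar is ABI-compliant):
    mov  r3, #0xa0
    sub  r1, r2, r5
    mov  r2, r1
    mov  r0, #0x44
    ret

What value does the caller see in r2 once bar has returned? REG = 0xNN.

REG = 0x87

prologue: push r1 -> mem[0x72]=0x74, sp=0x72
body[0] mov  r3, #0xa0 -> r3=0xa0
body[1] sub  r1, r2, r5 -> r1=0x87
body[2] mov  r2, r1 -> r2=0x87
body[3] mov  r0, #0x44 -> r0=0x44
epilogue: pop r1=0x74, sp=0x73
r2 is caller-saved -> body value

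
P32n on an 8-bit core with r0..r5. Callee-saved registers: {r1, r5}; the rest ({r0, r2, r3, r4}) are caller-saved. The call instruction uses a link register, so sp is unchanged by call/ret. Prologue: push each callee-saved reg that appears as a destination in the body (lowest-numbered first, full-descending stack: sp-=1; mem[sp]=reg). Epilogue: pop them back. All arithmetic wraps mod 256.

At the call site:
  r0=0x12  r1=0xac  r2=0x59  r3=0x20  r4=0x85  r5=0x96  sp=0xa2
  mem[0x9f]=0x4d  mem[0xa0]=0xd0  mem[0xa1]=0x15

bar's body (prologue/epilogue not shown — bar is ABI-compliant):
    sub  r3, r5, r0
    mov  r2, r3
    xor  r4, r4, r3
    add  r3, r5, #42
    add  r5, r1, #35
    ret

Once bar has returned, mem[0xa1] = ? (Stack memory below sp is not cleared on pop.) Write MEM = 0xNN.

prologue: push r5 → mem[0xa1]=0x96, sp=0xa1
body[0] sub  r3, r5, r0 → r3=0x84
body[1] mov  r2, r3 → r2=0x84
body[2] xor  r4, r4, r3 → r4=0x01
body[3] add  r3, r5, #42 → r3=0xc0
body[4] add  r5, r1, #35 → r5=0xcf
epilogue: pop r5=0x96, sp=0xa2
prologue pushed ['r5'] at ['0xa1']

MEM = 0x96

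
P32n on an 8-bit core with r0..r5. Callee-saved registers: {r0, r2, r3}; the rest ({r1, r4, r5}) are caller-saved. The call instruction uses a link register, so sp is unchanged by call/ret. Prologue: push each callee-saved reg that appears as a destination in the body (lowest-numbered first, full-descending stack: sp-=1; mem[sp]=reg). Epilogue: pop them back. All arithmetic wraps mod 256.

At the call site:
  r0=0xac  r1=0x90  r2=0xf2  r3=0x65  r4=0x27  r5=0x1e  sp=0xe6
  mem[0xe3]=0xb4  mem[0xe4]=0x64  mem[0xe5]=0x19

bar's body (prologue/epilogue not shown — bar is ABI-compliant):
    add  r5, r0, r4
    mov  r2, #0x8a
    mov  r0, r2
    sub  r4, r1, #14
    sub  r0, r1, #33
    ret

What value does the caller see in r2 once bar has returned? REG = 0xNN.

REG = 0xf2

prologue: push r0 → mem[0xe5]=0xac, sp=0xe5
prologue: push r2 → mem[0xe4]=0xf2, sp=0xe4
body[0] add  r5, r0, r4 → r5=0xd3
body[1] mov  r2, #0x8a → r2=0x8a
body[2] mov  r0, r2 → r0=0x8a
body[3] sub  r4, r1, #14 → r4=0x82
body[4] sub  r0, r1, #33 → r0=0x6f
epilogue: pop r2=0xf2, sp=0xe5
epilogue: pop r0=0xac, sp=0xe6
r2 is callee-saved → restored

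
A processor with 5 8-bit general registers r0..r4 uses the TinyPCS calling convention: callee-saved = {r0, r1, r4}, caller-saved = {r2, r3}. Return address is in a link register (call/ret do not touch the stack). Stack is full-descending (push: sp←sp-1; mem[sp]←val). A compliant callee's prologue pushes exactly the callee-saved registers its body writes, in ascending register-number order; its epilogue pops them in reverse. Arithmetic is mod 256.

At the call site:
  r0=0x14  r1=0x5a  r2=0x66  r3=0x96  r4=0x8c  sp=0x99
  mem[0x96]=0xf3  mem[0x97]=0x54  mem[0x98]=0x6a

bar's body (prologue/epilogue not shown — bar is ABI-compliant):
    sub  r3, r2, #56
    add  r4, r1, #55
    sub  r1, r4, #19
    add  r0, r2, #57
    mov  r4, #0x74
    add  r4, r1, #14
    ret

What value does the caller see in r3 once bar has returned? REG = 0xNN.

REG = 0x2e

prologue: push r0 → mem[0x98]=0x14, sp=0x98
prologue: push r1 → mem[0x97]=0x5a, sp=0x97
prologue: push r4 → mem[0x96]=0x8c, sp=0x96
body[0] sub  r3, r2, #56 → r3=0x2e
body[1] add  r4, r1, #55 → r4=0x91
body[2] sub  r1, r4, #19 → r1=0x7e
body[3] add  r0, r2, #57 → r0=0x9f
body[4] mov  r4, #0x74 → r4=0x74
body[5] add  r4, r1, #14 → r4=0x8c
epilogue: pop r4=0x8c, sp=0x97
epilogue: pop r1=0x5a, sp=0x98
epilogue: pop r0=0x14, sp=0x99
r3 is caller-saved → body value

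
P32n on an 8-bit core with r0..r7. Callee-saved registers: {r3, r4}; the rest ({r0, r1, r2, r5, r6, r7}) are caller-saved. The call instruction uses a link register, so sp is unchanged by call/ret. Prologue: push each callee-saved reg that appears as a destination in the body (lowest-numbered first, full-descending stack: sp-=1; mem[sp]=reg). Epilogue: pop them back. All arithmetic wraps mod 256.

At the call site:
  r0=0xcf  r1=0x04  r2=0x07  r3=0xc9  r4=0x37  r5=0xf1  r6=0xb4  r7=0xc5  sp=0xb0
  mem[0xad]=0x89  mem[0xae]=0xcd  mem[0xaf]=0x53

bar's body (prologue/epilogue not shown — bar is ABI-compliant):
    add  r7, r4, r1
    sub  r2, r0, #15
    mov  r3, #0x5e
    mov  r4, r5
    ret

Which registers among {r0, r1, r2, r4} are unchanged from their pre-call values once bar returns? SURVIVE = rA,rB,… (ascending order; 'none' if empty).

SURVIVE = r0,r1,r4

prologue: push r3 → mem[0xaf]=0xc9, sp=0xaf
prologue: push r4 → mem[0xae]=0x37, sp=0xae
body[0] add  r7, r4, r1 → r7=0x3b
body[1] sub  r2, r0, #15 → r2=0xc0
body[2] mov  r3, #0x5e → r3=0x5e
body[3] mov  r4, r5 → r4=0xf1
epilogue: pop r4=0x37, sp=0xaf
epilogue: pop r3=0xc9, sp=0xb0
r0: caller-saved, written=False
r1: caller-saved, written=False
r2: caller-saved, written=True
r4: callee-saved, written=True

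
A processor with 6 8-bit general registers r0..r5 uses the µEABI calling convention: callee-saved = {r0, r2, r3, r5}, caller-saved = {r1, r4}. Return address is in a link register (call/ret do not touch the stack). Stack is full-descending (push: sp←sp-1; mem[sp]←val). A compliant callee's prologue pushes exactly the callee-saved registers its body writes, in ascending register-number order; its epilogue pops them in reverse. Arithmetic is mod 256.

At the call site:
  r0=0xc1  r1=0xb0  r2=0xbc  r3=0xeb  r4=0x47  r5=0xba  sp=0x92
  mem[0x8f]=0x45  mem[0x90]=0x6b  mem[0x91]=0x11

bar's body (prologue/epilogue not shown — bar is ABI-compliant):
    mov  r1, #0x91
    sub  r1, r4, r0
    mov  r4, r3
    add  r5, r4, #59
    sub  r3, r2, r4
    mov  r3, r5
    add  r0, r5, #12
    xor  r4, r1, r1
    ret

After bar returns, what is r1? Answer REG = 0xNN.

prologue: push r0 -> mem[0x91]=0xc1, sp=0x91
prologue: push r3 -> mem[0x90]=0xeb, sp=0x90
prologue: push r5 -> mem[0x8f]=0xba, sp=0x8f
body[0] mov  r1, #0x91 -> r1=0x91
body[1] sub  r1, r4, r0 -> r1=0x86
body[2] mov  r4, r3 -> r4=0xeb
body[3] add  r5, r4, #59 -> r5=0x26
body[4] sub  r3, r2, r4 -> r3=0xd1
body[5] mov  r3, r5 -> r3=0x26
body[6] add  r0, r5, #12 -> r0=0x32
body[7] xor  r4, r1, r1 -> r4=0x00
epilogue: pop r5=0xba, sp=0x90
epilogue: pop r3=0xeb, sp=0x91
epilogue: pop r0=0xc1, sp=0x92
r1 is caller-saved -> body value

REG = 0x86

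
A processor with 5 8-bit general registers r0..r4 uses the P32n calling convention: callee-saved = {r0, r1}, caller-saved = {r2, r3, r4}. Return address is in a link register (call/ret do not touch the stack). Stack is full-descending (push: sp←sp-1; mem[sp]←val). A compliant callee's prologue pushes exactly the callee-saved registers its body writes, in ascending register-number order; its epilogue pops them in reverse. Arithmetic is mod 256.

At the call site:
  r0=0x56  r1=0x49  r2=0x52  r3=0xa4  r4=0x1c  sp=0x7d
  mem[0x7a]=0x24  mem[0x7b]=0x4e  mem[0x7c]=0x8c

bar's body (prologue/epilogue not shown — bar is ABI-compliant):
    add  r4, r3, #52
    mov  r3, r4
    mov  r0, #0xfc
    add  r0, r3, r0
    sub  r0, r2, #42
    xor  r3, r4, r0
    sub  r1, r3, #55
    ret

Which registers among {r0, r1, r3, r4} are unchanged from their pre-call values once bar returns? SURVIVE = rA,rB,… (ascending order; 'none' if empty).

SURVIVE = r0,r1

prologue: push r0 → mem[0x7c]=0x56, sp=0x7c
prologue: push r1 → mem[0x7b]=0x49, sp=0x7b
body[0] add  r4, r3, #52 → r4=0xd8
body[1] mov  r3, r4 → r3=0xd8
body[2] mov  r0, #0xfc → r0=0xfc
body[3] add  r0, r3, r0 → r0=0xd4
body[4] sub  r0, r2, #42 → r0=0x28
body[5] xor  r3, r4, r0 → r3=0xf0
body[6] sub  r1, r3, #55 → r1=0xb9
epilogue: pop r1=0x49, sp=0x7c
epilogue: pop r0=0x56, sp=0x7d
r0: callee-saved, written=True
r1: callee-saved, written=True
r3: caller-saved, written=True
r4: caller-saved, written=True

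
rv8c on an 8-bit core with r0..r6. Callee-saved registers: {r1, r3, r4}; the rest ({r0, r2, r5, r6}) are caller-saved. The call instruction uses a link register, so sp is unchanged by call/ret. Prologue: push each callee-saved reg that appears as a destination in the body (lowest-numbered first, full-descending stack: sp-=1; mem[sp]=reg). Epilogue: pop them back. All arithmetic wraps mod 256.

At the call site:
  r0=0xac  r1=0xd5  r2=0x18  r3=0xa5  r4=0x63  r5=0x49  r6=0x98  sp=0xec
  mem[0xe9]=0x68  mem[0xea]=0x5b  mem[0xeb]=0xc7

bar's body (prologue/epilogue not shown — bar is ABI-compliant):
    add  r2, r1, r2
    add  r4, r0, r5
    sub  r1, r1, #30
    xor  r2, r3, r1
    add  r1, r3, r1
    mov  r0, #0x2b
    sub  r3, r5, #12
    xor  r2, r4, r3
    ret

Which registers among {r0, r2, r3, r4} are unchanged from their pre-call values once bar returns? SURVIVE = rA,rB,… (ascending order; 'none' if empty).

prologue: push r1 → mem[0xeb]=0xd5, sp=0xeb
prologue: push r3 → mem[0xea]=0xa5, sp=0xea
prologue: push r4 → mem[0xe9]=0x63, sp=0xe9
body[0] add  r2, r1, r2 → r2=0xed
body[1] add  r4, r0, r5 → r4=0xf5
body[2] sub  r1, r1, #30 → r1=0xb7
body[3] xor  r2, r3, r1 → r2=0x12
body[4] add  r1, r3, r1 → r1=0x5c
body[5] mov  r0, #0x2b → r0=0x2b
body[6] sub  r3, r5, #12 → r3=0x3d
body[7] xor  r2, r4, r3 → r2=0xc8
epilogue: pop r4=0x63, sp=0xea
epilogue: pop r3=0xa5, sp=0xeb
epilogue: pop r1=0xd5, sp=0xec
r0: caller-saved, written=True
r2: caller-saved, written=True
r3: callee-saved, written=True
r4: callee-saved, written=True

SURVIVE = r3,r4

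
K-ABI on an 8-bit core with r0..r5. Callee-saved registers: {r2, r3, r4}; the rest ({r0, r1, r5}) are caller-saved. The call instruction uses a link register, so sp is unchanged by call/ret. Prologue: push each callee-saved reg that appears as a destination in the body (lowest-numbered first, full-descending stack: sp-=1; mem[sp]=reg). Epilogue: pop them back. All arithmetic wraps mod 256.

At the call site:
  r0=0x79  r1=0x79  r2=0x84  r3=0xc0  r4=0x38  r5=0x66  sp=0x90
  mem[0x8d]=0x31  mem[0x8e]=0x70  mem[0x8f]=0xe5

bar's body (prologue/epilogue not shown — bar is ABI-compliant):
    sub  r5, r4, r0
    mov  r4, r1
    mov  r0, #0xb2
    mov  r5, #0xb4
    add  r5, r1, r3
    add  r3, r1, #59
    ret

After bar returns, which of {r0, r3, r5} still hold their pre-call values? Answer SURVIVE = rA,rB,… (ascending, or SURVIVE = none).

prologue: push r3 → mem[0x8f]=0xc0, sp=0x8f
prologue: push r4 → mem[0x8e]=0x38, sp=0x8e
body[0] sub  r5, r4, r0 → r5=0xbf
body[1] mov  r4, r1 → r4=0x79
body[2] mov  r0, #0xb2 → r0=0xb2
body[3] mov  r5, #0xb4 → r5=0xb4
body[4] add  r5, r1, r3 → r5=0x39
body[5] add  r3, r1, #59 → r3=0xb4
epilogue: pop r4=0x38, sp=0x8f
epilogue: pop r3=0xc0, sp=0x90
r0: caller-saved, written=True
r3: callee-saved, written=True
r5: caller-saved, written=True

SURVIVE = r3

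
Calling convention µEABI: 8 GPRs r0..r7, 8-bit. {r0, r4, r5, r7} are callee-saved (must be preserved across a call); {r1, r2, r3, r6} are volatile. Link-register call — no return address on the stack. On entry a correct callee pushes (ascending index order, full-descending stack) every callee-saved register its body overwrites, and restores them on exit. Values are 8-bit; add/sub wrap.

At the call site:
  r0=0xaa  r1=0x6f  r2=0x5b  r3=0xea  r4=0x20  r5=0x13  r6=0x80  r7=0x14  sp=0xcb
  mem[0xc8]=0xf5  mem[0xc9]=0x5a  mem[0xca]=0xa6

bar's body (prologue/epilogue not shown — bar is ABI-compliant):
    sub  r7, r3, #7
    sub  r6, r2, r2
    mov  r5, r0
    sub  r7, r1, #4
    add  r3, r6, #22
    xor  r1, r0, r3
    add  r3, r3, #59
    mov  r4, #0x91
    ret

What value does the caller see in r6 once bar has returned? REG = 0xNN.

REG = 0x00

prologue: push r4 → mem[0xca]=0x20, sp=0xca
prologue: push r5 → mem[0xc9]=0x13, sp=0xc9
prologue: push r7 → mem[0xc8]=0x14, sp=0xc8
body[0] sub  r7, r3, #7 → r7=0xe3
body[1] sub  r6, r2, r2 → r6=0x00
body[2] mov  r5, r0 → r5=0xaa
body[3] sub  r7, r1, #4 → r7=0x6b
body[4] add  r3, r6, #22 → r3=0x16
body[5] xor  r1, r0, r3 → r1=0xbc
body[6] add  r3, r3, #59 → r3=0x51
body[7] mov  r4, #0x91 → r4=0x91
epilogue: pop r7=0x14, sp=0xc9
epilogue: pop r5=0x13, sp=0xca
epilogue: pop r4=0x20, sp=0xcb
r6 is caller-saved → body value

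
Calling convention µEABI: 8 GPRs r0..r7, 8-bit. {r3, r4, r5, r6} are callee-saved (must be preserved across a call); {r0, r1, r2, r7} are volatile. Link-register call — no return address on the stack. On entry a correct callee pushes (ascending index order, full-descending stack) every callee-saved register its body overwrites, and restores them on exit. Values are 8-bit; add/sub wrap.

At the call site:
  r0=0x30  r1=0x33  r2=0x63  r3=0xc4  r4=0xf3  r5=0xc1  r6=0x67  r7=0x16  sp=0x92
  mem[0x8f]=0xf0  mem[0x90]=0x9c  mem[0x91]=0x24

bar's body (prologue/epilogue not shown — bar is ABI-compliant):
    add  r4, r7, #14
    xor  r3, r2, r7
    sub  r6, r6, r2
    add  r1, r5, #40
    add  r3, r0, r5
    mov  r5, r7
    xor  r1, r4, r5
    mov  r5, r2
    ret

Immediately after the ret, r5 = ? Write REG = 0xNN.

prologue: push r3 → mem[0x91]=0xc4, sp=0x91
prologue: push r4 → mem[0x90]=0xf3, sp=0x90
prologue: push r5 → mem[0x8f]=0xc1, sp=0x8f
prologue: push r6 → mem[0x8e]=0x67, sp=0x8e
body[0] add  r4, r7, #14 → r4=0x24
body[1] xor  r3, r2, r7 → r3=0x75
body[2] sub  r6, r6, r2 → r6=0x04
body[3] add  r1, r5, #40 → r1=0xe9
body[4] add  r3, r0, r5 → r3=0xf1
body[5] mov  r5, r7 → r5=0x16
body[6] xor  r1, r4, r5 → r1=0x32
body[7] mov  r5, r2 → r5=0x63
epilogue: pop r6=0x67, sp=0x8f
epilogue: pop r5=0xc1, sp=0x90
epilogue: pop r4=0xf3, sp=0x91
epilogue: pop r3=0xc4, sp=0x92
r5 is callee-saved → restored

REG = 0xc1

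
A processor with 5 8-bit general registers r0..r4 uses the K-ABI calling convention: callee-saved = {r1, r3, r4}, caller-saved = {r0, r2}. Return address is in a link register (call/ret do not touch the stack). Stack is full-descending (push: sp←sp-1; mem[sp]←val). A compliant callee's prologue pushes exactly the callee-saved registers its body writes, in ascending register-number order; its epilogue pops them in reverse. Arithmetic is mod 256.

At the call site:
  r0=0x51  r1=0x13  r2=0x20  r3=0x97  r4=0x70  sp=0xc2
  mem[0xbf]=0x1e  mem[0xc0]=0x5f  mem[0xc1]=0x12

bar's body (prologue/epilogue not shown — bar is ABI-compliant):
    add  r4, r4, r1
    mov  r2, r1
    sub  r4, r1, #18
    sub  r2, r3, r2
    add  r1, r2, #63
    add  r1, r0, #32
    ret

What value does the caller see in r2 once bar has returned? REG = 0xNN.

prologue: push r1 → mem[0xc1]=0x13, sp=0xc1
prologue: push r4 → mem[0xc0]=0x70, sp=0xc0
body[0] add  r4, r4, r1 → r4=0x83
body[1] mov  r2, r1 → r2=0x13
body[2] sub  r4, r1, #18 → r4=0x01
body[3] sub  r2, r3, r2 → r2=0x84
body[4] add  r1, r2, #63 → r1=0xc3
body[5] add  r1, r0, #32 → r1=0x71
epilogue: pop r4=0x70, sp=0xc1
epilogue: pop r1=0x13, sp=0xc2
r2 is caller-saved → body value

REG = 0x84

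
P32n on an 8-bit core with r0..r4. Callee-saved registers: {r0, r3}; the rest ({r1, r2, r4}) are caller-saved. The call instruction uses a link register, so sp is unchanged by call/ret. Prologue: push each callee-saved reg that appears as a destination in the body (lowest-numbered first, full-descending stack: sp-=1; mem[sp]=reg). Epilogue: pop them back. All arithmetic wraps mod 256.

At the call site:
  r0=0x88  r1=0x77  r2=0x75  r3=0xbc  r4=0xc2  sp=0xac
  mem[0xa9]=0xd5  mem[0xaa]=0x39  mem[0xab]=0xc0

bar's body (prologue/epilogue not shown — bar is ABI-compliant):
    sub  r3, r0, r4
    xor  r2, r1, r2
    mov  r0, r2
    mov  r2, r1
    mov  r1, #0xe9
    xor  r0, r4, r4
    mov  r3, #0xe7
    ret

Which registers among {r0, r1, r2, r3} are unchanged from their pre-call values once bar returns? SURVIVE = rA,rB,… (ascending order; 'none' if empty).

SURVIVE = r0,r3

prologue: push r0 -> mem[0xab]=0x88, sp=0xab
prologue: push r3 -> mem[0xaa]=0xbc, sp=0xaa
body[0] sub  r3, r0, r4 -> r3=0xc6
body[1] xor  r2, r1, r2 -> r2=0x02
body[2] mov  r0, r2 -> r0=0x02
body[3] mov  r2, r1 -> r2=0x77
body[4] mov  r1, #0xe9 -> r1=0xe9
body[5] xor  r0, r4, r4 -> r0=0x00
body[6] mov  r3, #0xe7 -> r3=0xe7
epilogue: pop r3=0xbc, sp=0xab
epilogue: pop r0=0x88, sp=0xac
r0: callee-saved, written=True
r1: caller-saved, written=True
r2: caller-saved, written=True
r3: callee-saved, written=True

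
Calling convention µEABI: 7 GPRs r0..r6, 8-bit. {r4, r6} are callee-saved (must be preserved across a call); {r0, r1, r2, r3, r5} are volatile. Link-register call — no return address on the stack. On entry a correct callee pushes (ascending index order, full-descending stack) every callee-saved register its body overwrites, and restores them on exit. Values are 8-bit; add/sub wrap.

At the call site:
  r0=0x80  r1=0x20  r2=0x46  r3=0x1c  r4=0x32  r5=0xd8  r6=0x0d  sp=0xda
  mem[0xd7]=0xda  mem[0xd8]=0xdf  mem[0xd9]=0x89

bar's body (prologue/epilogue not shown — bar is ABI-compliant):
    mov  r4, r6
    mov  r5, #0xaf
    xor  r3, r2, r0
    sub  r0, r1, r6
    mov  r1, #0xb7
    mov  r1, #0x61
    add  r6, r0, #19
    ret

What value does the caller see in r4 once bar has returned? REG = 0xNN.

prologue: push r4 → mem[0xd9]=0x32, sp=0xd9
prologue: push r6 → mem[0xd8]=0x0d, sp=0xd8
body[0] mov  r4, r6 → r4=0x0d
body[1] mov  r5, #0xaf → r5=0xaf
body[2] xor  r3, r2, r0 → r3=0xc6
body[3] sub  r0, r1, r6 → r0=0x13
body[4] mov  r1, #0xb7 → r1=0xb7
body[5] mov  r1, #0x61 → r1=0x61
body[6] add  r6, r0, #19 → r6=0x26
epilogue: pop r6=0x0d, sp=0xd9
epilogue: pop r4=0x32, sp=0xda
r4 is callee-saved → restored

REG = 0x32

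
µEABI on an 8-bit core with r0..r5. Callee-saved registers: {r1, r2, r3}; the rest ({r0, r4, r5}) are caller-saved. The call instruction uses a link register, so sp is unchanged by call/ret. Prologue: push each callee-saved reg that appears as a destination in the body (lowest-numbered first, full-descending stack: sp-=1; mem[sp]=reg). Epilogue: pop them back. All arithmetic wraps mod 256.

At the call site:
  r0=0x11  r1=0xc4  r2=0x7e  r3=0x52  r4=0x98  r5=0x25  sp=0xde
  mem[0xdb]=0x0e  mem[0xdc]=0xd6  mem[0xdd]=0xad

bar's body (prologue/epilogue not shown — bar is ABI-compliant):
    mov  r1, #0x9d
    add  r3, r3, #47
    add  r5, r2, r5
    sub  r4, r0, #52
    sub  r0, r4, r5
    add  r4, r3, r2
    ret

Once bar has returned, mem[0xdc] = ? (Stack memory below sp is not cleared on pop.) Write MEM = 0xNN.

MEM = 0x52

prologue: push r1 -> mem[0xdd]=0xc4, sp=0xdd
prologue: push r3 -> mem[0xdc]=0x52, sp=0xdc
body[0] mov  r1, #0x9d -> r1=0x9d
body[1] add  r3, r3, #47 -> r3=0x81
body[2] add  r5, r2, r5 -> r5=0xa3
body[3] sub  r4, r0, #52 -> r4=0xdd
body[4] sub  r0, r4, r5 -> r0=0x3a
body[5] add  r4, r3, r2 -> r4=0xff
epilogue: pop r3=0x52, sp=0xdd
epilogue: pop r1=0xc4, sp=0xde
prologue pushed ['r1', 'r3'] at ['0xdd', '0xdc']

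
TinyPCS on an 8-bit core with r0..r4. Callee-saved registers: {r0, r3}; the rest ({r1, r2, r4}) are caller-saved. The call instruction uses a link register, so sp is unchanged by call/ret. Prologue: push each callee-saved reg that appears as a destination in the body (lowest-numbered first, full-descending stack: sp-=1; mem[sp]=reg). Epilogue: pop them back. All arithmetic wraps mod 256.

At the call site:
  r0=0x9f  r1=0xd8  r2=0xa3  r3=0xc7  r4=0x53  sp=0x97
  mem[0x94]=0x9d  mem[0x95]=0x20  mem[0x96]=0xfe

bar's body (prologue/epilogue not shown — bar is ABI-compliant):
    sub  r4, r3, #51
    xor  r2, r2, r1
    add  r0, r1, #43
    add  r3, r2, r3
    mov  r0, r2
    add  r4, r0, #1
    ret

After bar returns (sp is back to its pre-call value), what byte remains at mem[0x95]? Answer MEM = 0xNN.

prologue: push r0 -> mem[0x96]=0x9f, sp=0x96
prologue: push r3 -> mem[0x95]=0xc7, sp=0x95
body[0] sub  r4, r3, #51 -> r4=0x94
body[1] xor  r2, r2, r1 -> r2=0x7b
body[2] add  r0, r1, #43 -> r0=0x03
body[3] add  r3, r2, r3 -> r3=0x42
body[4] mov  r0, r2 -> r0=0x7b
body[5] add  r4, r0, #1 -> r4=0x7c
epilogue: pop r3=0xc7, sp=0x96
epilogue: pop r0=0x9f, sp=0x97
prologue pushed ['r0', 'r3'] at ['0x96', '0x95']

MEM = 0xc7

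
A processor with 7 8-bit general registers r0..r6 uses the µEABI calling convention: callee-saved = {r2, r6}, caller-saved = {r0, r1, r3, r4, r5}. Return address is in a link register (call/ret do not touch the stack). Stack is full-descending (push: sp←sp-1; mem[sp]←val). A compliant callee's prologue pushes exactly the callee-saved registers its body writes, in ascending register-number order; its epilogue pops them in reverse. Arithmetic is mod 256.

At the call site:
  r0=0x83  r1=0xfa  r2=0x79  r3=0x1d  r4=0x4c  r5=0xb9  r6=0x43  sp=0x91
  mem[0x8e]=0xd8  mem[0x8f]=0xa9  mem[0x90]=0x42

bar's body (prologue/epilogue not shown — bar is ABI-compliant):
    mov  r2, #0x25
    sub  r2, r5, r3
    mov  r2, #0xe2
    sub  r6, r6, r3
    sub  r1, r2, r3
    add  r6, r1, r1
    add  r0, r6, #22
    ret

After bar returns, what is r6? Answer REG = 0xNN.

REG = 0x43

prologue: push r2 -> mem[0x90]=0x79, sp=0x90
prologue: push r6 -> mem[0x8f]=0x43, sp=0x8f
body[0] mov  r2, #0x25 -> r2=0x25
body[1] sub  r2, r5, r3 -> r2=0x9c
body[2] mov  r2, #0xe2 -> r2=0xe2
body[3] sub  r6, r6, r3 -> r6=0x26
body[4] sub  r1, r2, r3 -> r1=0xc5
body[5] add  r6, r1, r1 -> r6=0x8a
body[6] add  r0, r6, #22 -> r0=0xa0
epilogue: pop r6=0x43, sp=0x90
epilogue: pop r2=0x79, sp=0x91
r6 is callee-saved -> restored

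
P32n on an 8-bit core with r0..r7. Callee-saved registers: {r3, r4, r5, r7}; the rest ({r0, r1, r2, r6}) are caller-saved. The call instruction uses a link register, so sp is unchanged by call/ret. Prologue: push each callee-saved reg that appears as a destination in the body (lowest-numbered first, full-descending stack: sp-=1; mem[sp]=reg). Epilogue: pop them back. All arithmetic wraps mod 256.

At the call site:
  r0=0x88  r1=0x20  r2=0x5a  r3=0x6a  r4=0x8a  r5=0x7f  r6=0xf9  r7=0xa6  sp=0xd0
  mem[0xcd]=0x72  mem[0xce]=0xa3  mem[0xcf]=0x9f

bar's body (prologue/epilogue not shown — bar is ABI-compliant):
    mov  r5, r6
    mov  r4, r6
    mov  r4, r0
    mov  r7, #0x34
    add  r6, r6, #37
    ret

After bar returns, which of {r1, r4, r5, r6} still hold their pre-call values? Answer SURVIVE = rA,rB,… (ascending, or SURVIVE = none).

prologue: push r4 → mem[0xcf]=0x8a, sp=0xcf
prologue: push r5 → mem[0xce]=0x7f, sp=0xce
prologue: push r7 → mem[0xcd]=0xa6, sp=0xcd
body[0] mov  r5, r6 → r5=0xf9
body[1] mov  r4, r6 → r4=0xf9
body[2] mov  r4, r0 → r4=0x88
body[3] mov  r7, #0x34 → r7=0x34
body[4] add  r6, r6, #37 → r6=0x1e
epilogue: pop r7=0xa6, sp=0xce
epilogue: pop r5=0x7f, sp=0xcf
epilogue: pop r4=0x8a, sp=0xd0
r1: caller-saved, written=False
r4: callee-saved, written=True
r5: callee-saved, written=True
r6: caller-saved, written=True

SURVIVE = r1,r4,r5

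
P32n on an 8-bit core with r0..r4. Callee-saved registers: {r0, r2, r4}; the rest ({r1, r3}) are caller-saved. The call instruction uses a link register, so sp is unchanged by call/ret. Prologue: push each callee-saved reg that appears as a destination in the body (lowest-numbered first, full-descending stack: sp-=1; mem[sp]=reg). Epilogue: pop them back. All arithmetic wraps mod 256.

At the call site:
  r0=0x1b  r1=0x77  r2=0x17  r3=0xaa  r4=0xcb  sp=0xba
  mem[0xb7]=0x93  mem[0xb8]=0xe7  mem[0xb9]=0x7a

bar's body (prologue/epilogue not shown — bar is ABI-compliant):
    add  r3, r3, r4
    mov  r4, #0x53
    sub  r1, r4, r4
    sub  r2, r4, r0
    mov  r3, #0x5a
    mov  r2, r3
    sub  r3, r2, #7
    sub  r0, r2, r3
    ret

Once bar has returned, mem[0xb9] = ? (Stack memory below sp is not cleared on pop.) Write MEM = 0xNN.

prologue: push r0 -> mem[0xb9]=0x1b, sp=0xb9
prologue: push r2 -> mem[0xb8]=0x17, sp=0xb8
prologue: push r4 -> mem[0xb7]=0xcb, sp=0xb7
body[0] add  r3, r3, r4 -> r3=0x75
body[1] mov  r4, #0x53 -> r4=0x53
body[2] sub  r1, r4, r4 -> r1=0x00
body[3] sub  r2, r4, r0 -> r2=0x38
body[4] mov  r3, #0x5a -> r3=0x5a
body[5] mov  r2, r3 -> r2=0x5a
body[6] sub  r3, r2, #7 -> r3=0x53
body[7] sub  r0, r2, r3 -> r0=0x07
epilogue: pop r4=0xcb, sp=0xb8
epilogue: pop r2=0x17, sp=0xb9
epilogue: pop r0=0x1b, sp=0xba
prologue pushed ['r0', 'r2', 'r4'] at ['0xb9', '0xb8', '0xb7']

MEM = 0x1b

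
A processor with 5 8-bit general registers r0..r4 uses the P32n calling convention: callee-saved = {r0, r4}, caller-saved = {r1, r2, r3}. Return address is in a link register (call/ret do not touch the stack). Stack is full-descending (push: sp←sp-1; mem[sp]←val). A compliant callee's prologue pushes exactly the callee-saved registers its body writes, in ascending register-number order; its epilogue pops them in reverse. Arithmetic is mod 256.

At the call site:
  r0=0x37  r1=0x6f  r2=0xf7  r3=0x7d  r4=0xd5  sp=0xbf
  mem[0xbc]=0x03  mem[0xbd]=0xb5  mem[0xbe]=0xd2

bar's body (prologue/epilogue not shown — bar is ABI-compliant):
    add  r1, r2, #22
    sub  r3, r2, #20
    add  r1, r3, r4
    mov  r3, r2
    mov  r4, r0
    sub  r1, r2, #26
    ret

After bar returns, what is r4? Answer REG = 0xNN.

REG = 0xd5

prologue: push r4 -> mem[0xbe]=0xd5, sp=0xbe
body[0] add  r1, r2, #22 -> r1=0x0d
body[1] sub  r3, r2, #20 -> r3=0xe3
body[2] add  r1, r3, r4 -> r1=0xb8
body[3] mov  r3, r2 -> r3=0xf7
body[4] mov  r4, r0 -> r4=0x37
body[5] sub  r1, r2, #26 -> r1=0xdd
epilogue: pop r4=0xd5, sp=0xbf
r4 is callee-saved -> restored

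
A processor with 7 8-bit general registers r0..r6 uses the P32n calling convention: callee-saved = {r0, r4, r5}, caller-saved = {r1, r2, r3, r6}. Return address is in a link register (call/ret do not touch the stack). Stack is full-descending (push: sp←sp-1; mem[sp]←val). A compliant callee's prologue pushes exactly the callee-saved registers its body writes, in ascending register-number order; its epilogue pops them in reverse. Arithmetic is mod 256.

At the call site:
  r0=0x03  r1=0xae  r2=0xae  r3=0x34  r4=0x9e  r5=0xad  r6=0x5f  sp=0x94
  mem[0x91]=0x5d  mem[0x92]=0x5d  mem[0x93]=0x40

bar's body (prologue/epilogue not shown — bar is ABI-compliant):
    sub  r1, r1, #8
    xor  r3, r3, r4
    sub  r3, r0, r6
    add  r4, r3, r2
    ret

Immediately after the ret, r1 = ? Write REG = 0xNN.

prologue: push r4 -> mem[0x93]=0x9e, sp=0x93
body[0] sub  r1, r1, #8 -> r1=0xa6
body[1] xor  r3, r3, r4 -> r3=0xaa
body[2] sub  r3, r0, r6 -> r3=0xa4
body[3] add  r4, r3, r2 -> r4=0x52
epilogue: pop r4=0x9e, sp=0x94
r1 is caller-saved -> body value

REG = 0xa6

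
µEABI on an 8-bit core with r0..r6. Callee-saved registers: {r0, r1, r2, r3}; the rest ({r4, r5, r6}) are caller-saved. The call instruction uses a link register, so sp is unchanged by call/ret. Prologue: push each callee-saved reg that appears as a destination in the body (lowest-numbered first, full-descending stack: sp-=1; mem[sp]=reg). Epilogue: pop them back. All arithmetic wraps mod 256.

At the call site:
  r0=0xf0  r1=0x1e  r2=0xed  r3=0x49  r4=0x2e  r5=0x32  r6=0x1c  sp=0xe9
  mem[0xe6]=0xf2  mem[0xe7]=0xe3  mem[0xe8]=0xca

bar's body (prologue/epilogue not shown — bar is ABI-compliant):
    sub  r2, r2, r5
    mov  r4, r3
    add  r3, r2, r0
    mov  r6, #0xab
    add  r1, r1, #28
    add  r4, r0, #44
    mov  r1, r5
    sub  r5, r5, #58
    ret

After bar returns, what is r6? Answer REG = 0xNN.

prologue: push r1 -> mem[0xe8]=0x1e, sp=0xe8
prologue: push r2 -> mem[0xe7]=0xed, sp=0xe7
prologue: push r3 -> mem[0xe6]=0x49, sp=0xe6
body[0] sub  r2, r2, r5 -> r2=0xbb
body[1] mov  r4, r3 -> r4=0x49
body[2] add  r3, r2, r0 -> r3=0xab
body[3] mov  r6, #0xab -> r6=0xab
body[4] add  r1, r1, #28 -> r1=0x3a
body[5] add  r4, r0, #44 -> r4=0x1c
body[6] mov  r1, r5 -> r1=0x32
body[7] sub  r5, r5, #58 -> r5=0xf8
epilogue: pop r3=0x49, sp=0xe7
epilogue: pop r2=0xed, sp=0xe8
epilogue: pop r1=0x1e, sp=0xe9
r6 is caller-saved -> body value

REG = 0xab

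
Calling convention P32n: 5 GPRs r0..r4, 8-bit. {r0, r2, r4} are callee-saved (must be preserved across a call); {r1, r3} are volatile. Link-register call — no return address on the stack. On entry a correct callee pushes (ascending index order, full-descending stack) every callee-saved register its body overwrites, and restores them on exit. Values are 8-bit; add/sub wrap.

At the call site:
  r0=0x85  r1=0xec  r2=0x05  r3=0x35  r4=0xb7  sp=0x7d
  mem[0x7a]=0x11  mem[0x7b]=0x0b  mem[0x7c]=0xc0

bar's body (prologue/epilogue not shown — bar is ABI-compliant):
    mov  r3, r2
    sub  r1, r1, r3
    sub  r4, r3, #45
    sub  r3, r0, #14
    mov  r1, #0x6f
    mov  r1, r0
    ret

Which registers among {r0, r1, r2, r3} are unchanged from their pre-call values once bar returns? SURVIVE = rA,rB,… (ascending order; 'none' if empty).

prologue: push r4 -> mem[0x7c]=0xb7, sp=0x7c
body[0] mov  r3, r2 -> r3=0x05
body[1] sub  r1, r1, r3 -> r1=0xe7
body[2] sub  r4, r3, #45 -> r4=0xd8
body[3] sub  r3, r0, #14 -> r3=0x77
body[4] mov  r1, #0x6f -> r1=0x6f
body[5] mov  r1, r0 -> r1=0x85
epilogue: pop r4=0xb7, sp=0x7d
r0: callee-saved, written=False
r1: caller-saved, written=True
r2: callee-saved, written=False
r3: caller-saved, written=True

SURVIVE = r0,r2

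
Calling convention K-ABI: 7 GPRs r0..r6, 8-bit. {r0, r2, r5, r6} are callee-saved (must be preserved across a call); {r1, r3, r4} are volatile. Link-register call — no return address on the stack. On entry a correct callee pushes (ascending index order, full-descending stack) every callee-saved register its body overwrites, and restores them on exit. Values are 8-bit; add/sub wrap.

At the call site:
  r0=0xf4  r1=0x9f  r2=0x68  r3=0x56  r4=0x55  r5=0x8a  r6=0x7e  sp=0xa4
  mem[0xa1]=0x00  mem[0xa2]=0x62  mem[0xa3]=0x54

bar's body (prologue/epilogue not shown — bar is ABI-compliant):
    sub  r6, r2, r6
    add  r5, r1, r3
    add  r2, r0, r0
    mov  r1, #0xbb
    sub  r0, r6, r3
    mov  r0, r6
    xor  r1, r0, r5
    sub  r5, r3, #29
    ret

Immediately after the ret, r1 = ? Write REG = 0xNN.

prologue: push r0 → mem[0xa3]=0xf4, sp=0xa3
prologue: push r2 → mem[0xa2]=0x68, sp=0xa2
prologue: push r5 → mem[0xa1]=0x8a, sp=0xa1
prologue: push r6 → mem[0xa0]=0x7e, sp=0xa0
body[0] sub  r6, r2, r6 → r6=0xea
body[1] add  r5, r1, r3 → r5=0xf5
body[2] add  r2, r0, r0 → r2=0xe8
body[3] mov  r1, #0xbb → r1=0xbb
body[4] sub  r0, r6, r3 → r0=0x94
body[5] mov  r0, r6 → r0=0xea
body[6] xor  r1, r0, r5 → r1=0x1f
body[7] sub  r5, r3, #29 → r5=0x39
epilogue: pop r6=0x7e, sp=0xa1
epilogue: pop r5=0x8a, sp=0xa2
epilogue: pop r2=0x68, sp=0xa3
epilogue: pop r0=0xf4, sp=0xa4
r1 is caller-saved → body value

REG = 0x1f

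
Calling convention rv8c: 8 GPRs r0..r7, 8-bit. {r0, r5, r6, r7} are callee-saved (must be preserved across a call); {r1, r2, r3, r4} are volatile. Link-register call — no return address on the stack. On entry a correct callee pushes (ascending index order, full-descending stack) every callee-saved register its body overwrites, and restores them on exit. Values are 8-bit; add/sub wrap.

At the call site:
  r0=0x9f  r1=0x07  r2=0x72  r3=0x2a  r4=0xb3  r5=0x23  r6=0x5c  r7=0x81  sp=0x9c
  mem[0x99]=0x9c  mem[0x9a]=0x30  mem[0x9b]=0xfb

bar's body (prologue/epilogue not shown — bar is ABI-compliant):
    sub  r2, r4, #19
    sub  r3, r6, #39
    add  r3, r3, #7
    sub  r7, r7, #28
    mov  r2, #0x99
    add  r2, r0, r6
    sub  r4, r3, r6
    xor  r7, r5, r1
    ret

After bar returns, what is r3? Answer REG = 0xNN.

prologue: push r7 -> mem[0x9b]=0x81, sp=0x9b
body[0] sub  r2, r4, #19 -> r2=0xa0
body[1] sub  r3, r6, #39 -> r3=0x35
body[2] add  r3, r3, #7 -> r3=0x3c
body[3] sub  r7, r7, #28 -> r7=0x65
body[4] mov  r2, #0x99 -> r2=0x99
body[5] add  r2, r0, r6 -> r2=0xfb
body[6] sub  r4, r3, r6 -> r4=0xe0
body[7] xor  r7, r5, r1 -> r7=0x24
epilogue: pop r7=0x81, sp=0x9c
r3 is caller-saved -> body value

REG = 0x3c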